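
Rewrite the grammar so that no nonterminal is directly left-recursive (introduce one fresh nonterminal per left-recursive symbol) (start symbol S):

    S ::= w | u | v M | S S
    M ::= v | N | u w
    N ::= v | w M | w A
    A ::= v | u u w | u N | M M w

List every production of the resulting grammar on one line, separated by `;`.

Left recursion appears on S.
For S: α = {S}, β = {w, u, v M}. Rewrite as S → β S' and S' → α S' | ε.

S ::= w S' | u S' | v M S'; M ::= v | N | u w; N ::= v | w M | w A; A ::= v | u u w | u N | M M w; S' ::= S S' | eps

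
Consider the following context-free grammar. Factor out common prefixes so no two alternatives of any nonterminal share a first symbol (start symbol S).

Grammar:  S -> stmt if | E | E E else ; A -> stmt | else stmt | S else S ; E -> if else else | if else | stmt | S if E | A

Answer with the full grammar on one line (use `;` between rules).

S has alternatives sharing prefix 'E': factor to S → E S' with S' → ε | E else.
E has alternatives sharing prefix 'if else': factor to E → if else E' with E' → else | ε.

S -> stmt if | E S'; A -> stmt | else stmt | S else S; E -> stmt | S if E | A | if else E'; S' -> eps | E else; E' -> else | eps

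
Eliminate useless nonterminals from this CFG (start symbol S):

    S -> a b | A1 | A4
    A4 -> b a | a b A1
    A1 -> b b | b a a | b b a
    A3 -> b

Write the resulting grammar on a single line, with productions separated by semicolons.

S -> a b | A1 | A4; A4 -> b a | a b A1; A1 -> b b | b a a | b b a

Generating nonterminals: {A1, A3, A4, S}.
Reachable from S after that: {A1, A4, S}.
Removed useless symbols: {A3} and every production mentioning them.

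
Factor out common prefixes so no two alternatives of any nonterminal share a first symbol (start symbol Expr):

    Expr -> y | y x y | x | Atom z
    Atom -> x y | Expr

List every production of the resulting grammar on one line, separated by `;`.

Expr has alternatives sharing prefix 'y': factor to Expr → y Expr1 with Expr1 → ε | x y.

Expr -> x | Atom z | y Expr1; Atom -> x y | Expr; Expr1 -> ε | x y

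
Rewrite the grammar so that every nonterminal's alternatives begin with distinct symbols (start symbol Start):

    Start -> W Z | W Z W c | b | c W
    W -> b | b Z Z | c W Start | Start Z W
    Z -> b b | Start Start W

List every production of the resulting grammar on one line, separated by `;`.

Start has alternatives sharing prefix 'W Z': factor to Start → W Z Start1 with Start1 → ε | W c.
W has alternatives sharing prefix 'b': factor to W → b W1 with W1 → ε | Z Z.

Start -> b | c W | W Z Start1; W -> c W Start | Start Z W | b W1; Z -> b b | Start Start W; Start1 -> ε | W c; W1 -> ε | Z Z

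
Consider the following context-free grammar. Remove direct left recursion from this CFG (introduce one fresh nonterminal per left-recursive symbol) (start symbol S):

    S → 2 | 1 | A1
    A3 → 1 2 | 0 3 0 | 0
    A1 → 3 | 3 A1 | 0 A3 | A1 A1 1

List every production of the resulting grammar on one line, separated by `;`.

Left recursion appears on A1.
For A1: α = {A1 1}, β = {3, 3 A1, 0 A3}. Rewrite as A1 → β A1' and A1' → α A1' | ε.

S → 2 | 1 | A1; A3 → 1 2 | 0 3 0 | 0; A1 → 3 A1' | 3 A1 A1' | 0 A3 A1'; A1' → A1 1 A1' | epsilon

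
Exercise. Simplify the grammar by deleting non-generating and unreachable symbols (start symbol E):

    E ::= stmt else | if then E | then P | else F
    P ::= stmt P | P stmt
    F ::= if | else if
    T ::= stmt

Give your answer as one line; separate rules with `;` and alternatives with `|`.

Generating nonterminals: {E, F, T}.
Reachable from E after that: {E, F}.
Removed useless symbols: {P, T} and every production mentioning them.

E ::= stmt else | if then E | else F; F ::= if | else if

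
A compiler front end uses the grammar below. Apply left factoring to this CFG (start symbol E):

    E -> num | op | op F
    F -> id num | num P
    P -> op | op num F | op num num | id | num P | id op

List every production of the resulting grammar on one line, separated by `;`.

E -> num | op E'; F -> id num | num P; P -> num P | op P' | id P''; E' -> ε | F; P' -> ε | num P'''; P'' -> ε | op; P''' -> F | num

E has alternatives sharing prefix 'op': factor to E → op E' with E' → ε | F.
P has alternatives sharing prefix 'op': factor to P → op P' with P' → ε | num F | num num.
P has alternatives sharing prefix 'id': factor to P → id P'' with P'' → ε | op.
P' has alternatives sharing prefix 'num': factor to P' → num P''' with P''' → F | num.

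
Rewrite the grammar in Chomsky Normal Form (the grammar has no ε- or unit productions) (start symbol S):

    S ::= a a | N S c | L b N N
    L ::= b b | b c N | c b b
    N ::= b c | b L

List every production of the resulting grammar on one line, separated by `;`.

S ::= X1 X1 | N Y1 | L Y2; L ::= X3 X3 | X3 Y4 | X2 Y5; N ::= X3 X2 | X3 L; X1 ::= a; X2 ::= c; X3 ::= b; Y1 ::= S X2; Y2 ::= X3 Y3; Y3 ::= N N; Y4 ::= X2 N; Y5 ::= X3 X3

Introduce a nonterminal for each terminal appearing in a rule of length ≥ 2: X1 → a, X2 → c, X3 → b.
Binarize each right-hand side of length ≥ 3 by chaining fresh nonterminals (Y1, Y2, …): affected rules were S → N S X2; S → L X3 N N; L → X3 X2 N; L → X2 X3 X3.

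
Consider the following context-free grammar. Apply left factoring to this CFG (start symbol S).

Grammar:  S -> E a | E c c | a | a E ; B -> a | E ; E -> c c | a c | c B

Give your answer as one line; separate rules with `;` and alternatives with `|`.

S -> E S' | a S''; B -> a | E; E -> a c | c E'; S' -> a | c c; S'' -> ε | E; E' -> c | B

S has alternatives sharing prefix 'E': factor to S → E S' with S' → a | c c.
S has alternatives sharing prefix 'a': factor to S → a S'' with S'' → ε | E.
E has alternatives sharing prefix 'c': factor to E → c E' with E' → c | B.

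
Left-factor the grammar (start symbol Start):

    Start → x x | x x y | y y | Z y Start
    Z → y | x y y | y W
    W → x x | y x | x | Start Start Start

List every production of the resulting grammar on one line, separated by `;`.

Start → y y | Z y Start | x x Start1; Z → x y y | y Z1; W → y x | Start Start Start | x W1; Start1 → ε | y; Z1 → ε | W; W1 → x | ε

Start has alternatives sharing prefix 'x x': factor to Start → x x Start1 with Start1 → ε | y.
Z has alternatives sharing prefix 'y': factor to Z → y Z1 with Z1 → ε | W.
W has alternatives sharing prefix 'x': factor to W → x W1 with W1 → x | ε.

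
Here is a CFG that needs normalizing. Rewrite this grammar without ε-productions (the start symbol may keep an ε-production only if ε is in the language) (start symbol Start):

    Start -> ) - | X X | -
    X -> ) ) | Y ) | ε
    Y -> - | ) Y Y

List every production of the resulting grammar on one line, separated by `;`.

Nullable nonterminals: {Start, X}.
ε ∈ L(G) since Start is nullable, so keep Start → ε.
Expand every rule over subsets of its nullable positions: Start → X X gives X X | X.

Start -> ) - | X X | X | - | ε; X -> ) ) | Y ); Y -> - | ) Y Y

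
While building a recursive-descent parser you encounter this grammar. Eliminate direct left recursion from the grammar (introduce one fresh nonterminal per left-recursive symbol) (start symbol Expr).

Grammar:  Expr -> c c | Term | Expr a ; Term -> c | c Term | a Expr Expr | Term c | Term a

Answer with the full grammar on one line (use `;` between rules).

Expr -> c c Expr1 | Term Expr1; Term -> c Term1 | c Term Term1 | a Expr Expr Term1; Expr1 -> a Expr1 | ε; Term1 -> c Term1 | a Term1 | ε

Left recursion appears on Expr, Term.
For Expr: α = {a}, β = {c c, Term}. Rewrite as Expr → β Expr1 and Expr1 → α Expr1 | ε.
For Term: α = {c, a}, β = {c, c Term, a Expr Expr}. Rewrite as Term → β Term1 and Term1 → α Term1 | ε.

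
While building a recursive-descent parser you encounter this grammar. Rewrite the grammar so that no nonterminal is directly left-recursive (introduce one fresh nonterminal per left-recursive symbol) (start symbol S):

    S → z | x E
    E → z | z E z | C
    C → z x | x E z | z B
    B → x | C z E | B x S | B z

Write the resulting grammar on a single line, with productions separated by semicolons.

S → z | x E; E → z | z E z | C; C → z x | x E z | z B; B → x B' | C z E B'; B' → x S B' | z B' | epsilon

B is directly left-recursive.
For B: α = {x S, z}, β = {x, C z E}. Rewrite as B → β B' and B' → α B' | ε.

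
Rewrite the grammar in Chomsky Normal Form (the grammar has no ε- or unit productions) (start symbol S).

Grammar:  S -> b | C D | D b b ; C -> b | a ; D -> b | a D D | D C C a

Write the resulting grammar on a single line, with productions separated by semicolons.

Introduce a nonterminal for each terminal appearing in a rule of length ≥ 2: X1 → b, X2 → a.
Binarize each right-hand side of length ≥ 3 by chaining fresh nonterminals (Y1, Y2, …): affected rules were S → D X1 X1; D → X2 D D; D → D C C X2.

S -> b | C D | D Y1; C -> b | a; D -> b | X2 Y2 | D Y3; X1 -> b; X2 -> a; Y1 -> X1 X1; Y2 -> D D; Y3 -> C Y4; Y4 -> C X2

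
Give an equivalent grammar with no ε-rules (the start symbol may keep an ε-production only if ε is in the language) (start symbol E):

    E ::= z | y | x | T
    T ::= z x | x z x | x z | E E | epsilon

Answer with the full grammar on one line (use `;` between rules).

E ::= z | y | x | T | epsilon; T ::= z x | x z x | x z | E E | E

Nullable nonterminals: {E, T}.
ε ∈ L(G) since E is nullable, so keep E → ε.
Expand every rule over subsets of its nullable positions: T → E E gives E E | E.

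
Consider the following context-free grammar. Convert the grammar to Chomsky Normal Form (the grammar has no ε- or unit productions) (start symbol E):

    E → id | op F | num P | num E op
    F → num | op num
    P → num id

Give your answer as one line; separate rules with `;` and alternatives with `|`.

E → id | X1 F | X2 P | X2 Y1; F → num | X1 X2; P → X2 X3; X1 → op; X2 → num; X3 → id; Y1 → E X1

Introduce a nonterminal for each terminal appearing in a rule of length ≥ 2: X1 → op, X2 → num, X3 → id.
Binarize each right-hand side of length ≥ 3 by chaining fresh nonterminals (Y1, Y2, …): affected rules were E → X2 E X1.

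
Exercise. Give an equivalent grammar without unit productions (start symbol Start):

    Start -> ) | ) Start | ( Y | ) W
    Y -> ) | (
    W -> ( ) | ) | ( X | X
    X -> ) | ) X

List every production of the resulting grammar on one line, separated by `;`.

Unit pairs: W ⇒* {X}.
Replace each nonterminal's rules with the union of the non-unit rules of every nonterminal it unit-derives.

Start -> ) | ) Start | ( Y | ) W; Y -> ) | (; W -> ) | ) X | ( ) | ( X; X -> ) | ) X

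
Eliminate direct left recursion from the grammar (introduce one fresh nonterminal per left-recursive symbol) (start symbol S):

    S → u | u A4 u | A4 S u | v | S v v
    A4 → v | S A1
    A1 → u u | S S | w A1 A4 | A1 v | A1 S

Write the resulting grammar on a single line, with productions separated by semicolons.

S → u S' | u A4 u S' | A4 S u S' | v S'; A4 → v | S A1; A1 → u u A1' | S S A1' | w A1 A4 A1'; S' → v v S' | ε; A1' → v A1' | S A1' | ε

Left recursion appears on S, A1.
For S: α = {v v}, β = {u, u A4 u, A4 S u, v}. Rewrite as S → β S' and S' → α S' | ε.
For A1: α = {v, S}, β = {u u, S S, w A1 A4}. Rewrite as A1 → β A1' and A1' → α A1' | ε.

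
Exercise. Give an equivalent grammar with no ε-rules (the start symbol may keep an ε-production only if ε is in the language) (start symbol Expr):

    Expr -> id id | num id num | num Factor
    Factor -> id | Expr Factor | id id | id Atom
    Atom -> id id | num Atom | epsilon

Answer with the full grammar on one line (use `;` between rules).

Expr -> id id | num id num | num Factor; Factor -> id | Expr Factor | id id | id Atom; Atom -> id id | num Atom | num

Nullable nonterminals: {Atom}.
ε ∉ L(G), so no ε-production is kept.
Expand every rule over subsets of its nullable positions: Atom → num Atom gives num Atom | num.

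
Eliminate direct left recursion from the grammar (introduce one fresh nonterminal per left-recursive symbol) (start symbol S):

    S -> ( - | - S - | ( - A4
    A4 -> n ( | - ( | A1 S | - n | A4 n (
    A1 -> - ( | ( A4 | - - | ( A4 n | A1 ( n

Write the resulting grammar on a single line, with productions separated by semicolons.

Left recursion appears on A4, A1.
For A4: α = {n (}, β = {n (, - (, A1 S, - n}. Rewrite as A4 → β A4' and A4' → α A4' | ε.
For A1: α = {( n}, β = {- (, ( A4, - -, ( A4 n}. Rewrite as A1 → β A1' and A1' → α A1' | ε.

S -> ( - | - S - | ( - A4; A4 -> n ( A4' | - ( A4' | A1 S A4' | - n A4'; A1 -> - ( A1' | ( A4 A1' | - - A1' | ( A4 n A1'; A4' -> n ( A4' | ε; A1' -> ( n A1' | ε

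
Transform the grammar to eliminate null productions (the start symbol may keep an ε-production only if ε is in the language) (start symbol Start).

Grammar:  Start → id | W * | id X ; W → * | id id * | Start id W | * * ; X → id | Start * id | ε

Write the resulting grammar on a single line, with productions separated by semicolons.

Nullable nonterminals: {X}.
ε ∉ L(G), so no ε-production is kept.

Start → id | W * | id X; W → * | id id * | Start id W | * *; X → id | Start * id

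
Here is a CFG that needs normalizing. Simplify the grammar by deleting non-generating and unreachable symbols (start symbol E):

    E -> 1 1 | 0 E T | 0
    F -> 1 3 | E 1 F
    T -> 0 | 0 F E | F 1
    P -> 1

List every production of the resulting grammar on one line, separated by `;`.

E -> 1 1 | 0 E T | 0; F -> 1 3 | E 1 F; T -> 0 | 0 F E | F 1

Generating nonterminals: {E, F, P, T}.
Reachable from E after that: {E, F, T}.
Removed useless symbols: {P} and every production mentioning them.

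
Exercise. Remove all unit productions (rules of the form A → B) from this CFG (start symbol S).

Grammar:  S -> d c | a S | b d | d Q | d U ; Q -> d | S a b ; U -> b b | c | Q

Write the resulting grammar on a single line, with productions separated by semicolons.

S -> d c | a S | b d | d Q | d U; Q -> d | S a b; U -> b b | c | d | S a b

Unit pairs: U ⇒* {Q}.
For each unit pair (A, B), copy every non-unit production of B to A, then drop all unit productions.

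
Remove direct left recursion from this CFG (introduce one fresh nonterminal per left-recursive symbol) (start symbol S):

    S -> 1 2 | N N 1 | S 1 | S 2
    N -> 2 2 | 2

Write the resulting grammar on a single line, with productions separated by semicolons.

Directly left-recursive nonterminal: S.
For S: α = {1, 2}, β = {1 2, N N 1}. Rewrite as S → β S' and S' → α S' | ε.

S -> 1 2 S' | N N 1 S'; N -> 2 2 | 2; S' -> 1 S' | 2 S' | ε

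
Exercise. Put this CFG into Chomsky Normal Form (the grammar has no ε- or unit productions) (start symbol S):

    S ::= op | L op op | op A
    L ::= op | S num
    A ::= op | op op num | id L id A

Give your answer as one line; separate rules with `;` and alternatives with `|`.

Introduce a nonterminal for each terminal appearing in a rule of length ≥ 2: X1 → op, X2 → num, X3 → id.
Binarize each right-hand side of length ≥ 3 by chaining fresh nonterminals (Y1, Y2, …): affected rules were S → L X1 X1; A → X1 X1 X2; A → X3 L X3 A.

S ::= op | L Y1 | X1 A; L ::= op | S X2; A ::= op | X1 Y2 | X3 Y3; X1 ::= op; X2 ::= num; X3 ::= id; Y1 ::= X1 X1; Y2 ::= X1 X2; Y3 ::= L Y4; Y4 ::= X3 A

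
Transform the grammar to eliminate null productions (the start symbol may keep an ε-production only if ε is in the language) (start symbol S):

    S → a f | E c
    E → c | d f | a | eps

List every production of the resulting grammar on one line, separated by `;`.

Nullable nonterminals: {E}.
ε ∉ L(G), so no ε-production is kept.
Add the nullable-subset variants: S → E c gives E c | c.

S → a f | E c | c; E → c | d f | a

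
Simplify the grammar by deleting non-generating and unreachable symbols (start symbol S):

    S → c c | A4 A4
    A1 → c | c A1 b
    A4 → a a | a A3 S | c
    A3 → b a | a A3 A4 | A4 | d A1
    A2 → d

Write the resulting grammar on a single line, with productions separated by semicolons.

S → c c | A4 A4; A1 → c | c A1 b; A4 → a a | a A3 S | c; A3 → b a | a A3 A4 | A4 | d A1

Generating nonterminals: {A1, A2, A3, A4, S}.
Reachable from S after that: {A1, A3, A4, S}.
Removed useless symbols: {A2} and every production mentioning them.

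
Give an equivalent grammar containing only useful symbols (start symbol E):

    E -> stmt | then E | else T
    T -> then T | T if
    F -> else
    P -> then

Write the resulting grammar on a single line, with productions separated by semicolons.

E -> stmt | then E

Generating nonterminals: {E, F, P}.
Reachable from E after that: {E}.
Removed useless symbols: {F, P, T} and every production mentioning them.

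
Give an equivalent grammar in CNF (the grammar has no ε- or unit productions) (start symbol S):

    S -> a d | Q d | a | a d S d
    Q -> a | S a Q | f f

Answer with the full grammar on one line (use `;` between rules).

S -> X1 X2 | Q X2 | a | X1 Y1; Q -> a | S Y3 | X3 X3; X1 -> a; X2 -> d; X3 -> f; Y1 -> X2 Y2; Y2 -> S X2; Y3 -> X1 Q

Introduce a nonterminal for each terminal appearing in a rule of length ≥ 2: X1 → a, X2 → d, X3 → f.
Binarize each right-hand side of length ≥ 3 by chaining fresh nonterminals (Y1, Y2, …): affected rules were S → X1 X2 S X2; Q → S X1 Q.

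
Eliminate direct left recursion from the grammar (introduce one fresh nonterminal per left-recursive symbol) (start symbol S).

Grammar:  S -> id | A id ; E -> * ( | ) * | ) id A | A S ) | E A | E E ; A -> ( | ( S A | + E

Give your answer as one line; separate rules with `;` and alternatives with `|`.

S -> id | A id; E -> * ( E' | ) * E' | ) id A E' | A S ) E'; A -> ( | ( S A | + E; E' -> A E' | E E' | ε

Directly left-recursive nonterminal: E.
For E: α = {A, E}, β = {* (, ) *, ) id A, A S )}. Rewrite as E → β E' and E' → α E' | ε.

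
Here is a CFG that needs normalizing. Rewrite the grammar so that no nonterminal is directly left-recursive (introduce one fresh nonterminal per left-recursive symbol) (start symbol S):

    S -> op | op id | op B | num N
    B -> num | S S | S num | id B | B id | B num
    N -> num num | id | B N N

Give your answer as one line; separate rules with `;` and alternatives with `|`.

S -> op | op id | op B | num N; B -> num B' | S S B' | S num B' | id B B'; N -> num num | id | B N N; B' -> id B' | num B' | ε

Directly left-recursive nonterminal: B.
For B: α = {id, num}, β = {num, S S, S num, id B}. Rewrite as B → β B' and B' → α B' | ε.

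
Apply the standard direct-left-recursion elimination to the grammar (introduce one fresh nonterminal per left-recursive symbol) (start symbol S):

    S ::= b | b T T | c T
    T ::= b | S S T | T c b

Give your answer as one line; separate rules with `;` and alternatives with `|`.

Left recursion appears on T.
For T: α = {c b}, β = {b, S S T}. Rewrite as T → β T' and T' → α T' | ε.

S ::= b | b T T | c T; T ::= b T' | S S T T'; T' ::= c b T' | ε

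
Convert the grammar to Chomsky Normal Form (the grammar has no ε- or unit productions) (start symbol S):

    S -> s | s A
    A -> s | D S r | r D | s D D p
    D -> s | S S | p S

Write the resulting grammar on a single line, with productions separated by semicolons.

S -> s | X1 A; A -> s | D Y1 | X2 D | X1 Y2; D -> s | S S | X3 S; X1 -> s; X2 -> r; X3 -> p; Y1 -> S X2; Y2 -> D Y3; Y3 -> D X3

Introduce a nonterminal for each terminal appearing in a rule of length ≥ 2: X1 → s, X2 → r, X3 → p.
Binarize each right-hand side of length ≥ 3 by chaining fresh nonterminals (Y1, Y2, …): affected rules were A → D S X2; A → X1 D D X3.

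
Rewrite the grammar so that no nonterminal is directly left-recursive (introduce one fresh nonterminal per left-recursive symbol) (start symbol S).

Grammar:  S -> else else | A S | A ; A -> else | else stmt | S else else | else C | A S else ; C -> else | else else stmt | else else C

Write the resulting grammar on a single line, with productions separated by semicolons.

S -> else else | A S | A; A -> else A' | else stmt A' | S else else A' | else C A'; C -> else | else else stmt | else else C; A' -> S else A' | ε

Left recursion appears on A.
For A: α = {S else}, β = {else, else stmt, S else else, else C}. Rewrite as A → β A' and A' → α A' | ε.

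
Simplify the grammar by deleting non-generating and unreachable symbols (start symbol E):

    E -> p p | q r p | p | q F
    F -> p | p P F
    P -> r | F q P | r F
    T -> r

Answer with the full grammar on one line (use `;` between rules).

E -> p p | q r p | p | q F; F -> p | p P F; P -> r | F q P | r F

Generating nonterminals: {E, F, P, T}.
Reachable from E after that: {E, F, P}.
Removed useless symbols: {T} and every production mentioning them.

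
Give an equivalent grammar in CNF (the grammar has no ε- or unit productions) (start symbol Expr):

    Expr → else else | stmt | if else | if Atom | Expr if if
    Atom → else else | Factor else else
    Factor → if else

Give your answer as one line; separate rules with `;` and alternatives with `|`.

Expr → X1 X1 | stmt | X2 X1 | X2 Atom | Expr Y1; Atom → X1 X1 | Factor Y2; Factor → X2 X1; X1 → else; X2 → if; Y1 → X2 X2; Y2 → X1 X1

Introduce a nonterminal for each terminal appearing in a rule of length ≥ 2: X1 → else, X2 → if.
Binarize each right-hand side of length ≥ 3 by chaining fresh nonterminals (Y1, Y2, …): affected rules were Expr → Expr X2 X2; Atom → Factor X1 X1.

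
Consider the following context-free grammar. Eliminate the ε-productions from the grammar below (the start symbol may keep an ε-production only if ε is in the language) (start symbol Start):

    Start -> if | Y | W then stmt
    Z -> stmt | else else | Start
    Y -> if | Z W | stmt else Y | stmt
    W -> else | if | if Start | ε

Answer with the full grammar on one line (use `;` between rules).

Start -> if | Y | W then stmt | then stmt; Z -> stmt | else else | Start; Y -> if | Z W | Z | stmt else Y | stmt; W -> else | if | if Start

Nullable nonterminals: {W}.
ε ∉ L(G), so no ε-production is kept.
Add the nullable-subset variants: Start → W then stmt gives W then stmt | then stmt. Y → Z W gives Z W | Z.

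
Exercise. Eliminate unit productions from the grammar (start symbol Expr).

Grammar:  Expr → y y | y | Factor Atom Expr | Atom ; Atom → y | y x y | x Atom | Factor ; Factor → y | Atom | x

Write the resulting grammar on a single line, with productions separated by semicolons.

Expr → y | y x y | x Atom | x | y y | Factor Atom Expr; Atom → y | y x y | x Atom | x; Factor → y | y x y | x Atom | x

Unit pairs: Atom ⇒* {Factor}; Expr ⇒* {Atom, Factor}; Factor ⇒* {Atom}.
For each unit pair (A, B), copy every non-unit production of B to A, then drop all unit productions.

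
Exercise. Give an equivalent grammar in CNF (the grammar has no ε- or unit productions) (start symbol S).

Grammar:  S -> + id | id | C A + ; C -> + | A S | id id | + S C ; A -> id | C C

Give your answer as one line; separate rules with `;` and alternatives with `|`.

S -> X1 X2 | id | C Y1; C -> + | A S | X2 X2 | X1 Y2; A -> id | C C; X1 -> +; X2 -> id; Y1 -> A X1; Y2 -> S C

Introduce a nonterminal for each terminal appearing in a rule of length ≥ 2: X1 → +, X2 → id.
Binarize each right-hand side of length ≥ 3 by chaining fresh nonterminals (Y1, Y2, …): affected rules were S → C A X1; C → X1 S C.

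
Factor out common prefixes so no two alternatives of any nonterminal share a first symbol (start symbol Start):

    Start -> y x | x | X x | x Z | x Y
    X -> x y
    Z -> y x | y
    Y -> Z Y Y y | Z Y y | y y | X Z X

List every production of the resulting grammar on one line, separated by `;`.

Start -> y x | X x | x Start1; X -> x y; Z -> y Z1; Y -> y y | X Z X | Z Y Y1; Start1 -> ε | Z | Y; Z1 -> x | ε; Y1 -> Y y | y

Start has alternatives sharing prefix 'x': factor to Start → x Start1 with Start1 → ε | Z | Y.
Z has alternatives sharing prefix 'y': factor to Z → y Z1 with Z1 → x | ε.
Y has alternatives sharing prefix 'Z Y': factor to Y → Z Y Y1 with Y1 → Y y | y.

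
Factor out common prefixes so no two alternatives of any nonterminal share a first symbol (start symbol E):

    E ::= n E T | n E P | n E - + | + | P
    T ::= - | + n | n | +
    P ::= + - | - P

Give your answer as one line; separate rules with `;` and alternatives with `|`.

E ::= + | P | n E E'; T ::= - | n | + T'; P ::= + - | - P; E' ::= T | P | - +; T' ::= n | ε

E has alternatives sharing prefix 'n E': factor to E → n E E' with E' → T | P | - +.
T has alternatives sharing prefix '+': factor to T → + T' with T' → n | ε.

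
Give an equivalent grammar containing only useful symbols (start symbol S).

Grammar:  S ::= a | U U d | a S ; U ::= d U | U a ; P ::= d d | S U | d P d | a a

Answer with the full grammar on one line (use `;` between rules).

S ::= a | a S

Generating nonterminals: {P, S}.
Reachable from S after that: {S}.
Removed useless symbols: {P, U} and every production mentioning them.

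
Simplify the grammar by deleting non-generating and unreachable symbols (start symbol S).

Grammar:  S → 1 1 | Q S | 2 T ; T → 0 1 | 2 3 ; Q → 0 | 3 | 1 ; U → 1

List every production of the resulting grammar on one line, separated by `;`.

Generating nonterminals: {Q, S, T, U}.
Reachable from S after that: {Q, S, T}.
Removed useless symbols: {U} and every production mentioning them.

S → 1 1 | Q S | 2 T; T → 0 1 | 2 3; Q → 0 | 3 | 1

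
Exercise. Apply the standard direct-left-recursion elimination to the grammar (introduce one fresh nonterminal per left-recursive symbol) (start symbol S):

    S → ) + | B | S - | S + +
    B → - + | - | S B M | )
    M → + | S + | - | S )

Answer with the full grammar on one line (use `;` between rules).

Left recursion appears on S.
For S: α = {-, + +}, β = {) +, B}. Rewrite as S → β S' and S' → α S' | ε.

S → ) + S' | B S'; B → - + | - | S B M | ); M → + | S + | - | S ); S' → - S' | + + S' | ε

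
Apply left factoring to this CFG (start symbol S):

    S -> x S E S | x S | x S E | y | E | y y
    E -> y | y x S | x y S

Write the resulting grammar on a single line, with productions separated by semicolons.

S has alternatives sharing prefix 'x S': factor to S → x S S' with S' → E S | ε | E.
S has alternatives sharing prefix 'y': factor to S → y S'' with S'' → ε | y.
E has alternatives sharing prefix 'y': factor to E → y E' with E' → ε | x S.
S' has alternatives sharing prefix 'E': factor to S' → E S''' with S''' → S | ε.

S -> E | x S S' | y S''; E -> x y S | y E'; S' -> ε | E S'''; S'' -> ε | y; E' -> ε | x S; S''' -> S | ε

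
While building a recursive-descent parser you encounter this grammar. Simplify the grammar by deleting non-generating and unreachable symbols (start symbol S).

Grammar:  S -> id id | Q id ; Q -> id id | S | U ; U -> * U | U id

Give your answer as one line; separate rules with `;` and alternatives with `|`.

S -> id id | Q id; Q -> id id | S

Generating nonterminals: {Q, S}.
Reachable from S after that: {Q, S}.
Removed useless symbols: {U} and every production mentioning them.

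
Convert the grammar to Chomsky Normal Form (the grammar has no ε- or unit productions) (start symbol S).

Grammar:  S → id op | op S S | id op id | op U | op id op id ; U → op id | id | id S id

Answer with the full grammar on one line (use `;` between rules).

S → X1 X2 | X2 Y1 | X1 Y2 | X2 U | X2 Y3; U → X2 X1 | id | X1 Y5; X1 → id; X2 → op; Y1 → S S; Y2 → X2 X1; Y3 → X1 Y4; Y4 → X2 X1; Y5 → S X1

Introduce a nonterminal for each terminal appearing in a rule of length ≥ 2: X1 → id, X2 → op.
Binarize each right-hand side of length ≥ 3 by chaining fresh nonterminals (Y1, Y2, …): affected rules were S → X2 S S; S → X1 X2 X1; S → X2 X1 X2 X1; U → X1 S X1.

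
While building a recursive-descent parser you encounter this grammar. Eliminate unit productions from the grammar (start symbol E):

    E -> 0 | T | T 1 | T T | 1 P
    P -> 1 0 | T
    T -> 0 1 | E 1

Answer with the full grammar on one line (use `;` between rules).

Unit pairs: E ⇒* {T}; P ⇒* {T}.
Replace each nonterminal's rules with the union of the non-unit rules of every nonterminal it unit-derives.

E -> 0 | T 1 | T T | 1 P | 0 1 | E 1; P -> 1 0 | 0 1 | E 1; T -> 0 1 | E 1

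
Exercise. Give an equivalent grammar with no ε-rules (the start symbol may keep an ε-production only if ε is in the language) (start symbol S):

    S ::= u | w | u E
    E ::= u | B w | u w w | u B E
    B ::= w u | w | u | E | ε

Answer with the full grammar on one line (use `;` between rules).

S ::= u | w | u E; E ::= u | B w | w | u w w | u B E | u E; B ::= w u | w | u | E

Nullable set = {B}.
ε ∉ L(G), so no ε-production is kept.
Expand every rule over subsets of its nullable positions: E → B w gives B w | w. E → u B E gives u B E | u E.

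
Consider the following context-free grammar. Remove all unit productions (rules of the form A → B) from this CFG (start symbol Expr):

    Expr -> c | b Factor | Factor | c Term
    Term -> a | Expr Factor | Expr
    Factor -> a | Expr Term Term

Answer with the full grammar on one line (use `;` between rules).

Expr -> a | Expr Term Term | c | b Factor | c Term; Term -> a | Expr Factor | Expr Term Term | c | b Factor | c Term; Factor -> a | Expr Term Term

Unit pairs: Expr ⇒* {Factor}; Term ⇒* {Expr, Factor}.
Replace each nonterminal's rules with the union of the non-unit rules of every nonterminal it unit-derives.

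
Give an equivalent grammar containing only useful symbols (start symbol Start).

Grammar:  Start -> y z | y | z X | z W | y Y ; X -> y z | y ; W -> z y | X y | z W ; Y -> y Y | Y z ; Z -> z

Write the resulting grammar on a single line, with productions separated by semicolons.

Generating nonterminals: {Start, W, X, Z}.
Reachable from Start after that: {Start, W, X}.
Removed useless symbols: {Y, Z} and every production mentioning them.

Start -> y z | y | z X | z W; X -> y z | y; W -> z y | X y | z W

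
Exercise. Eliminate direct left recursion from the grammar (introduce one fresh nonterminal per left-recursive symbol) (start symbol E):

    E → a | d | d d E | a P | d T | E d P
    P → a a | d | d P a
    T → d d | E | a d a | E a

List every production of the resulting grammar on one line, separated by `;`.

Left recursion appears on E.
For E: α = {d P}, β = {a, d, d d E, a P, d T}. Rewrite as E → β E' and E' → α E' | ε.

E → a E' | d E' | d d E E' | a P E' | d T E'; P → a a | d | d P a; T → d d | E | a d a | E a; E' → d P E' | eps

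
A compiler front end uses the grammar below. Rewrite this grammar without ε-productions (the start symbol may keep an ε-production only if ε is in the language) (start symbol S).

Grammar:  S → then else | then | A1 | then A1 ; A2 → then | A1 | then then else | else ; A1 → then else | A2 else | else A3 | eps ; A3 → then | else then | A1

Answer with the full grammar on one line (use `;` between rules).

The nullable symbols are {A1, A2, A3, S}.
ε ∈ L(G) since S is nullable, so keep S → ε.
For each production, add variants omitting each subset of nullable occurrences: A1 → A2 else gives A2 else | else.

S → then else | then | A1 | then A1 | eps; A2 → then | A1 | then then else | else; A1 → then else | A2 else | else | else A3; A3 → then | else then | A1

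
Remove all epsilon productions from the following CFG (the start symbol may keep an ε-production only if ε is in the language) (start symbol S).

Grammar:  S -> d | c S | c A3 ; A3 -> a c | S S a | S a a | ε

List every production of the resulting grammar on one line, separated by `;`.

The nullable symbols are {A3}.
ε ∉ L(G), so no ε-production is kept.
Add the nullable-subset variants: S → c A3 gives c A3 | c.

S -> d | c S | c A3 | c; A3 -> a c | S S a | S a a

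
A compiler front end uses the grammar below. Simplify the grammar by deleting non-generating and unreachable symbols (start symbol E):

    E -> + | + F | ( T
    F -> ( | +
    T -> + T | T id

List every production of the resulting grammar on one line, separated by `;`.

E -> + | + F; F -> ( | +

Generating nonterminals: {E, F}.
Reachable from E after that: {E, F}.
Removed useless symbols: {T} and every production mentioning them.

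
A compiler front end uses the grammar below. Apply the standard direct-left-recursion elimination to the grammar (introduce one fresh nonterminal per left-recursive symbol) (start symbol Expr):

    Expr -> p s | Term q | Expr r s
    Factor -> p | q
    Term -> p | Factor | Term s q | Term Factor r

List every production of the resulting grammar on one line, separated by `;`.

Expr -> p s Expr1 | Term q Expr1; Factor -> p | q; Term -> p Term1 | Factor Term1; Expr1 -> r s Expr1 | ε; Term1 -> s q Term1 | Factor r Term1 | ε

Left recursion appears on Expr, Term.
For Expr: α = {r s}, β = {p s, Term q}. Rewrite as Expr → β Expr1 and Expr1 → α Expr1 | ε.
For Term: α = {s q, Factor r}, β = {p, Factor}. Rewrite as Term → β Term1 and Term1 → α Term1 | ε.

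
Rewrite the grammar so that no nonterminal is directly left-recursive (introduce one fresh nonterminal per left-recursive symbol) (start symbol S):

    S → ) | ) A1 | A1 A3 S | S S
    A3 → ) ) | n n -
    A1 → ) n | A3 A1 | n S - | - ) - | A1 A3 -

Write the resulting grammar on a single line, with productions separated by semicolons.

S → ) S' | ) A1 S' | A1 A3 S S'; A3 → ) ) | n n -; A1 → ) n A1' | A3 A1 A1' | n S - A1' | - ) - A1'; S' → S S' | ε; A1' → A3 - A1' | ε

Left recursion appears on S, A1.
For S: α = {S}, β = {), ) A1, A1 A3 S}. Rewrite as S → β S' and S' → α S' | ε.
For A1: α = {A3 -}, β = {) n, A3 A1, n S -, - ) -}. Rewrite as A1 → β A1' and A1' → α A1' | ε.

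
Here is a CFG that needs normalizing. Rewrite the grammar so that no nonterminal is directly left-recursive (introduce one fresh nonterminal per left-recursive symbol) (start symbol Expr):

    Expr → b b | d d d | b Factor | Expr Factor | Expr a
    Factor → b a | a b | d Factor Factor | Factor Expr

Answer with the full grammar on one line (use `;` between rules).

Directly left-recursive nonterminals: Expr, Factor.
For Expr: α = {Factor, a}, β = {b b, d d d, b Factor}. Rewrite as Expr → β Expr1 and Expr1 → α Expr1 | ε.
For Factor: α = {Expr}, β = {b a, a b, d Factor Factor}. Rewrite as Factor → β Factor1 and Factor1 → α Factor1 | ε.

Expr → b b Expr1 | d d d Expr1 | b Factor Expr1; Factor → b a Factor1 | a b Factor1 | d Factor Factor Factor1; Expr1 → Factor Expr1 | a Expr1 | ε; Factor1 → Expr Factor1 | ε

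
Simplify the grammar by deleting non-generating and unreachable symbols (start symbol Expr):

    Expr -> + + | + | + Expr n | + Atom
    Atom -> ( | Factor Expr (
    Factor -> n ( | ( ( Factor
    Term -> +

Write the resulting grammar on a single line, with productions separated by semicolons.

Expr -> + + | + | + Expr n | + Atom; Atom -> ( | Factor Expr (; Factor -> n ( | ( ( Factor

Generating nonterminals: {Atom, Expr, Factor, Term}.
Reachable from Expr after that: {Atom, Expr, Factor}.
Removed useless symbols: {Term} and every production mentioning them.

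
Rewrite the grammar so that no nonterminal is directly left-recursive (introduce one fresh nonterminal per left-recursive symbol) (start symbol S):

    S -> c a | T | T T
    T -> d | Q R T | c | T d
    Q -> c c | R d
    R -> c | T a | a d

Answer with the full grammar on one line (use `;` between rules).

T is directly left-recursive.
For T: α = {d}, β = {d, Q R T, c}. Rewrite as T → β T' and T' → α T' | ε.

S -> c a | T | T T; T -> d T' | Q R T T' | c T'; Q -> c c | R d; R -> c | T a | a d; T' -> d T' | ε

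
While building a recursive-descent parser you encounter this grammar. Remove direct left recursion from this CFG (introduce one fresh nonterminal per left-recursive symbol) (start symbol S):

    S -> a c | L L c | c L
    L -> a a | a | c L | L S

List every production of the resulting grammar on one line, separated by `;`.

S -> a c | L L c | c L; L -> a a L' | a L' | c L L'; L' -> S L' | ε

L is directly left-recursive.
For L: α = {S}, β = {a a, a, c L}. Rewrite as L → β L' and L' → α L' | ε.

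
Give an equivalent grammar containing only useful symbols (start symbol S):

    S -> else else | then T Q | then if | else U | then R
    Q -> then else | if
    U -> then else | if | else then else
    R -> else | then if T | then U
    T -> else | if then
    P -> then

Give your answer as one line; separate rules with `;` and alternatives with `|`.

Generating nonterminals: {P, Q, R, S, T, U}.
Reachable from S after that: {Q, R, S, T, U}.
Removed useless symbols: {P} and every production mentioning them.

S -> else else | then T Q | then if | else U | then R; Q -> then else | if; U -> then else | if | else then else; R -> else | then if T | then U; T -> else | if then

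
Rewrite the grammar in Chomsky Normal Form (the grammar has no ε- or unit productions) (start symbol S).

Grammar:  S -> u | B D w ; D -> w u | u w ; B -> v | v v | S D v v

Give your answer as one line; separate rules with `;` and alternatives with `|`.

Introduce a nonterminal for each terminal appearing in a rule of length ≥ 2: X1 → w, X2 → u, X3 → v.
Binarize each right-hand side of length ≥ 3 by chaining fresh nonterminals (Y1, Y2, …): affected rules were S → B D X1; B → S D X3 X3.

S -> u | B Y1; D -> X1 X2 | X2 X1; B -> v | X3 X3 | S Y2; X1 -> w; X2 -> u; X3 -> v; Y1 -> D X1; Y2 -> D Y3; Y3 -> X3 X3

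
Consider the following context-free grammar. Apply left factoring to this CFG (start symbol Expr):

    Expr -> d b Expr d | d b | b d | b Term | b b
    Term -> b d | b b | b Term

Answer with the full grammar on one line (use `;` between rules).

Expr has alternatives sharing prefix 'b': factor to Expr → b Expr1 with Expr1 → d | Term | b.
Expr has alternatives sharing prefix 'd b': factor to Expr → d b Expr2 with Expr2 → Expr d | ε.
Term has alternatives sharing prefix 'b': factor to Term → b Term1 with Term1 → d | b | Term.

Expr -> b Expr1 | d b Expr2; Term -> b Term1; Expr1 -> d | Term | b; Expr2 -> Expr d | ε; Term1 -> d | b | Term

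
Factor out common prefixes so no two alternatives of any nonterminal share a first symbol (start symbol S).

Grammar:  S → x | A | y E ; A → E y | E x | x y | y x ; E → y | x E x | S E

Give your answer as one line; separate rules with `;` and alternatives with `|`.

S → x | A | y E; A → x y | y x | E A'; E → y | x E x | S E; A' → y | x

A has alternatives sharing prefix 'E': factor to A → E A' with A' → y | x.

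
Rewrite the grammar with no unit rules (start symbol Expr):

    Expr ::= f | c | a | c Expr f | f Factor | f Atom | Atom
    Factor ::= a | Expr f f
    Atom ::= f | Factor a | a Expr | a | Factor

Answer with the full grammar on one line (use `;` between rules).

Unit pairs: Atom ⇒* {Factor}; Expr ⇒* {Atom, Factor}.
For every A with A ⇒* B via unit rules, add B's non-unit alternatives to A; then delete every rule of the form X → Y.

Expr ::= f | Factor a | a Expr | a | Expr f f | c | c Expr f | f Factor | f Atom; Factor ::= a | Expr f f; Atom ::= f | Factor a | a Expr | a | Expr f f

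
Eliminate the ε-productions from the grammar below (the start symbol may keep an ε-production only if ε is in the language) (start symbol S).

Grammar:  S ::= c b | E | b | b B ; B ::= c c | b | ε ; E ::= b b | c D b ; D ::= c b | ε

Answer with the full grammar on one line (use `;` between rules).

S ::= c b | E | b | b B; B ::= c c | b; E ::= b b | c D b | c b; D ::= c b

The nullable symbols are {B, D}.
ε ∉ L(G), so no ε-production is kept.
For each production, add variants omitting each subset of nullable occurrences: E → c D b gives c D b | c b.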